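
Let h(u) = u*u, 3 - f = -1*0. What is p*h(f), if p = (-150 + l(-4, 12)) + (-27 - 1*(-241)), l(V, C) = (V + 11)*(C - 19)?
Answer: 135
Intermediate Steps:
l(V, C) = (-19 + C)*(11 + V) (l(V, C) = (11 + V)*(-19 + C) = (-19 + C)*(11 + V))
f = 3 (f = 3 - (-1)*0 = 3 - 1*0 = 3 + 0 = 3)
p = 15 (p = (-150 + (-209 - 19*(-4) + 11*12 + 12*(-4))) + (-27 - 1*(-241)) = (-150 + (-209 + 76 + 132 - 48)) + (-27 + 241) = (-150 - 49) + 214 = -199 + 214 = 15)
h(u) = u**2
p*h(f) = 15*3**2 = 15*9 = 135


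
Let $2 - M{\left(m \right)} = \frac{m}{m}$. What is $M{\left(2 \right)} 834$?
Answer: $834$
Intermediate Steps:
$M{\left(m \right)} = 1$ ($M{\left(m \right)} = 2 - \frac{m}{m} = 2 - 1 = 1$)
$M{\left(2 \right)} 834 = 1 \cdot 834 = 834$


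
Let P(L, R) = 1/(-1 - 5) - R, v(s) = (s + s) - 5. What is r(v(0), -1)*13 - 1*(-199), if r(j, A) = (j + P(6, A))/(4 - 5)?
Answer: 1519/6 ≈ 253.17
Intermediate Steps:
v(s) = -5 + 2*s (v(s) = 2*s - 5 = -5 + 2*s)
P(L, R) = -⅙ - R (P(L, R) = 1/(-6) - R = -⅙ - R)
r(j, A) = ⅙ + A - j (r(j, A) = (j + (-⅙ - A))/(4 - 5) = (-⅙ + j - A)/(-1) = (-⅙ + j - A)*(-1) = ⅙ + A - j)
r(v(0), -1)*13 - 1*(-199) = (⅙ - 1 - (-5 + 2*0))*13 - 1*(-199) = (⅙ - 1 - (-5 + 0))*13 + 199 = (⅙ - 1 - 1*(-5))*13 + 199 = (⅙ - 1 + 5)*13 + 199 = (25/6)*13 + 199 = 325/6 + 199 = 1519/6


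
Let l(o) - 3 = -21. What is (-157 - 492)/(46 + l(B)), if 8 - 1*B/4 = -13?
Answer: -649/28 ≈ -23.179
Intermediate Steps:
B = 84 (B = 32 - 4*(-13) = 32 + 52 = 84)
l(o) = -18 (l(o) = 3 - 21 = -18)
(-157 - 492)/(46 + l(B)) = (-157 - 492)/(46 - 18) = -649/28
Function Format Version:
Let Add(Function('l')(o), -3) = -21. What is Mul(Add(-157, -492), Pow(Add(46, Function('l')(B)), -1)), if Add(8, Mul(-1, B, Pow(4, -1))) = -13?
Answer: Rational(-649, 28) ≈ -23.179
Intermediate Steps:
B = 84 (B = Add(32, Mul(-4, -13)) = Add(32, 52) = 84)
Function('l')(o) = -18 (Function('l')(o) = Add(3, -21) = -18)
Mul(Add(-157, -492), Pow(Add(46, Function('l')(B)), -1)) = Mul(Add(-157, -492), Pow(Add(46, -18), -1)) = Mul(-649, Pow(28, -1)) = Mul(-649, Rational(1, 28)) = Rational(-649, 28)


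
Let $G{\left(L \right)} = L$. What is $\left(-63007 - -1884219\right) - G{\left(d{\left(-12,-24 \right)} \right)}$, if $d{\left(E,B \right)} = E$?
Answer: $1821224$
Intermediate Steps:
$\left(-63007 - -1884219\right) - G{\left(d{\left(-12,-24 \right)} \right)} = \left(-63007 - -1884219\right) - -12 = \left(-63007 + 1884219\right) + 12 = 1821212 + 12 = 1821224$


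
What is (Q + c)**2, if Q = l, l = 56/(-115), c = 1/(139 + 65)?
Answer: 127893481/550371600 ≈ 0.23238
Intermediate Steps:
c = 1/204 ≈ 0.0049020
l = -56/115 (l = 56*(-1/115) = -56/115 ≈ -0.48696)
Q = -56/115 ≈ -0.48696
(Q + c)**2 = (-56/115 + 1/204)**2 = (-11309/23460)**2 = 127893481/550371600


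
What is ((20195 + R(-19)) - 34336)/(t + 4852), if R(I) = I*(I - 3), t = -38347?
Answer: 13723/33495 ≈ 0.40970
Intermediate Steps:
R(I) = I*(-3 + I)
((20195 + R(-19)) - 34336)/(t + 4852) = ((20195 - 19*(-3 - 19)) - 34336)/(-38347 + 4852) = ((20195 - 19*(-22)) - 34336)/(-33495) = ((20195 + 418) - 34336)*(-1/33495) = (20613 - 34336)*(-1/33495) = -13723*(-1/33495) = 13723/33495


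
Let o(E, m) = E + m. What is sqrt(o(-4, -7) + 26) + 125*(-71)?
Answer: -8875 + sqrt(15) ≈ -8871.1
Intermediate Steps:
sqrt(o(-4, -7) + 26) + 125*(-71) = sqrt((-4 - 7) + 26) + 125*(-71) = sqrt(-11 + 26) - 8875 = sqrt(15) - 8875 = -8875 + sqrt(15)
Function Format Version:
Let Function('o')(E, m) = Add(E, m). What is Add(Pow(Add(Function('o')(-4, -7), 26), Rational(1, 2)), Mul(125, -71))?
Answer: Add(-8875, Pow(15, Rational(1, 2))) ≈ -8871.1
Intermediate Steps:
Add(Pow(Add(Function('o')(-4, -7), 26), Rational(1, 2)), Mul(125, -71)) = Add(Pow(Add(Add(-4, -7), 26), Rational(1, 2)), Mul(125, -71)) = Add(Pow(Add(-11, 26), Rational(1, 2)), -8875) = Add(Pow(15, Rational(1, 2)), -8875) = Add(-8875, Pow(15, Rational(1, 2)))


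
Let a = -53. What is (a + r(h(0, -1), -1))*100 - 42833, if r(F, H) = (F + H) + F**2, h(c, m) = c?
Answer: -48233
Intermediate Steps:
r(F, H) = F + H + F**2
(a + r(h(0, -1), -1))*100 - 42833 = (-53 + (0 - 1 + 0**2))*100 - 42833 = (-53 + (0 - 1 + 0))*100 - 42833 = (-53 - 1)*100 - 42833 = -54*100 - 42833 = -5400 - 42833 = -48233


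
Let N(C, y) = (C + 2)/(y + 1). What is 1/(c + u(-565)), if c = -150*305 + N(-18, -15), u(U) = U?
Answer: -7/324197 ≈ -2.1592e-5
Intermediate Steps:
N(C, y) = (2 + C)/(1 + y)
c = -320242/7 (c = -150*305 + (2 - 18)/(1 - 15) = -45750 - 16/(-14) = -45750 - 1/14*(-16) = -45750 + 8/7 = -320242/7 ≈ -45749.)
1/(c + u(-565)) = 1/(-320242/7 - 565) = 1/(-324197/7) = -7/324197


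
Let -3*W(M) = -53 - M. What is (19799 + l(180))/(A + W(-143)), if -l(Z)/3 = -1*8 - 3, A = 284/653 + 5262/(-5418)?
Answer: -11694117288/18005999 ≈ -649.46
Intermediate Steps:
A = -316229/589659 (A = 284*(1/653) + 5262*(-1/5418) = 284/653 - 877/903 = -316229/589659 ≈ -0.53629)
l(Z) = 33 (l(Z) = -3*(-1*8 - 3) = -3*(-8 - 3) = -3*(-11) = 33)
W(M) = 53/3 + M/3 (W(M) = -(-53 - M)/3 = 53/3 + M/3)
(19799 + l(180))/(A + W(-143)) = (19799 + 33)/(-316229/589659 + (53/3 + (1/3)*(-143))) = 19832/(-316229/589659 + (53/3 - 143/3)) = 19832/(-316229/589659 - 30) = 19832/(-18005999/589659) = 19832*(-589659/18005999) = -11694117288/18005999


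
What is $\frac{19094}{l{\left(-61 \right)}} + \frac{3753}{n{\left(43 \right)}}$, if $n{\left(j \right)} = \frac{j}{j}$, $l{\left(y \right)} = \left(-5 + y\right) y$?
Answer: $\frac{7564336}{2013} \approx 3757.7$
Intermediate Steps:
$l{\left(y \right)} = y \left(-5 + y\right)$
$n{\left(j \right)} = 1$
$\frac{19094}{l{\left(-61 \right)}} + \frac{3753}{n{\left(43 \right)}} = \frac{19094}{\left(-61\right) \left(-5 - 61\right)} + \frac{3753}{1} = \frac{19094}{\left(-61\right) \left(-66\right)} + 3753 \cdot 1 = \frac{19094}{4026} + 3753 = 19094 \cdot \frac{1}{4026} + 3753 = \frac{9547}{2013} + 3753 = \frac{7564336}{2013}$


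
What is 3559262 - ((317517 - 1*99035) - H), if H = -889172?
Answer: 2451608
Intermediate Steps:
3559262 - ((317517 - 1*99035) - H) = 3559262 - ((317517 - 1*99035) - 1*(-889172)) = 3559262 - ((317517 - 99035) + 889172) = 3559262 - (218482 + 889172) = 3559262 - 1*1107654 = 3559262 - 1107654 = 2451608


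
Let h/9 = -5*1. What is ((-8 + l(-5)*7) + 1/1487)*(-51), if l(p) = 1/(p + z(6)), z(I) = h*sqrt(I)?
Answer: 1470583266/3605975 + 3213*sqrt(6)/2425 ≈ 411.06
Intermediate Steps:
h = -45 (h = 9*(-5*1) = 9*(-5) = -45)
z(I) = -45*sqrt(I)
l(p) = 1/(p - 45*sqrt(6))
((-8 + l(-5)*7) + 1/1487)*(-51) = ((-8 + 7/(-5 - 45*sqrt(6))) + 1/1487)*(-51) = (-11895/1487 + 7/(-5 - 45*sqrt(6)))*(-51) = 606645/1487 - 357/(-5 - 45*sqrt(6))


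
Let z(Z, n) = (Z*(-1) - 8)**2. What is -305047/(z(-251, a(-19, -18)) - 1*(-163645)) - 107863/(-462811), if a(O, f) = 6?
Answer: -117158664195/103065232834 ≈ -1.1367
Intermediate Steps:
z(Z, n) = (-8 - Z)**2 (z(Z, n) = (-Z - 8)**2 = (-8 - Z)**2)
-305047/(z(-251, a(-19, -18)) - 1*(-163645)) - 107863/(-462811) = -305047/((8 - 251)**2 - 1*(-163645)) - 107863/(-462811) = -305047/((-243)**2 + 163645) - 107863*(-1/462811) = -305047/(59049 + 163645) + 107863/462811 = -305047/222694 + 107863/462811 = -117158664195/103065232834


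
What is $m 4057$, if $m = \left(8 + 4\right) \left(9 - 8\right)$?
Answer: $48684$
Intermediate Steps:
$m = 12$ ($m = 12 \cdot 1 = 12$)
$m 4057 = 12 \cdot 4057 = 48684$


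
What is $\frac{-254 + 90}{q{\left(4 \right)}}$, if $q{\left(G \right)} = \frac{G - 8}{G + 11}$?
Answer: $615$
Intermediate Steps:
$q{\left(G \right)} = \frac{-8 + G}{11 + G}$
$\frac{-254 + 90}{q{\left(4 \right)}} = \frac{-254 + 90}{\frac{1}{11 + 4} \left(-8 + 4\right)} = - \frac{164}{\frac{1}{15} \left(-4\right)} = - \frac{164}{- \frac{4}{15}} = \left(-164\right) \left(- \frac{15}{4}\right) = 615$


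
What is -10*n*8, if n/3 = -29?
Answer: 6960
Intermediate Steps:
n = -87 (n = 3*(-29) = -87)
-10*n*8 = -10*(-87)*8 = 870*8 = 6960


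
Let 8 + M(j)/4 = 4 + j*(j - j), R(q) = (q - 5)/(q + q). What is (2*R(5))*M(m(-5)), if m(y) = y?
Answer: 0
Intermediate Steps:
R(q) = (-5 + q)/(2*q) (R(q) = (-5 + q)/((2*q)) = (-5 + q)*(1/(2*q)) = (-5 + q)/(2*q))
M(j) = -16 (M(j) = -32 + 4*(4 + j*(j - j)) = -32 + 4*(4 + j*0) = -32 + 4*(4 + 0) = -32 + 4*4 = -32 + 16 = -16)
(2*R(5))*M(m(-5)) = (2*((1/2)*(-5 + 5)/5))*(-16) = (2*((1/2)*(1/5)*0))*(-16) = (2*0)*(-16) = 0*(-16) = 0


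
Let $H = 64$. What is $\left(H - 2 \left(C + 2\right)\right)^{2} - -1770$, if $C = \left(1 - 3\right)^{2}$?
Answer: $4474$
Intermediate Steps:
$C = 4$ ($C = \left(-2\right)^{2} = 4$)
$\left(H - 2 \left(C + 2\right)\right)^{2} - -1770 = \left(64 - 2 \left(4 + 2\right)\right)^{2} - -1770 = \left(64 - 12\right)^{2} + 1770 = 52^{2} + 1770 = 2704 + 1770 = 4474$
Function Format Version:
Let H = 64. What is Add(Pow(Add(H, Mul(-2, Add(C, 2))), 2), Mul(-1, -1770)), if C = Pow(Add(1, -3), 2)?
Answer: 4474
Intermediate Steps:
C = 4 (C = Pow(-2, 2) = 4)
Add(Pow(Add(H, Mul(-2, Add(C, 2))), 2), Mul(-1, -1770)) = Add(Pow(Add(64, Mul(-2, Add(4, 2))), 2), Mul(-1, -1770)) = Add(Pow(Add(64, Mul(-2, 6)), 2), 1770) = Add(Pow(Add(64, -12), 2), 1770) = Add(Pow(52, 2), 1770) = Add(2704, 1770) = 4474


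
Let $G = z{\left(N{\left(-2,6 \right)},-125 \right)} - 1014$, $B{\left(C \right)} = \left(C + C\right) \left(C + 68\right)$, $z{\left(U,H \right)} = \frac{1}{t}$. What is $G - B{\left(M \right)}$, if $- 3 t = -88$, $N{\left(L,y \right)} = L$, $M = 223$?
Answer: $- \frac{11510397}{88} \approx -1.308 \cdot 10^{5}$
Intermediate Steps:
$t = \frac{88}{3}$ ($t = \left(- \frac{1}{3}\right) \left(-88\right) = \frac{88}{3} \approx 29.333$)
$z{\left(U,H \right)} = \frac{3}{88}$ ($z{\left(U,H \right)} = \frac{1}{\frac{88}{3}} = \frac{3}{88}$)
$B{\left(C \right)} = 2 C \left(68 + C\right)$
$G = - \frac{89229}{88}$ ($G = \frac{3}{88} - 1014 = - \frac{89229}{88} \approx -1014.0$)
$G - B{\left(M \right)} = - \frac{89229}{88} - 2 \cdot 223 \left(68 + 223\right) = - \frac{89229}{88} - 2 \cdot 223 \cdot 291 = - \frac{89229}{88} - 129786 = - \frac{11510397}{88}$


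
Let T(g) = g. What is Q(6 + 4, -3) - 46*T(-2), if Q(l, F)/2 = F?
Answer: 86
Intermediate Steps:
Q(l, F) = 2*F
Q(6 + 4, -3) - 46*T(-2) = 2*(-3) - 46*(-2) = -6 + 92 = 86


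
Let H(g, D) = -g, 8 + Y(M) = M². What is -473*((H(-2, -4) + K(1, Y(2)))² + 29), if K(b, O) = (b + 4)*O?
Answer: -166969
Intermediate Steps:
Y(M) = -8 + M²
K(b, O) = O*(4 + b) (K(b, O) = (4 + b)*O = O*(4 + b))
-473*((H(-2, -4) + K(1, Y(2)))² + 29) = -473*((-1*(-2) + (-8 + 2²)*(4 + 1))² + 29) = -473*((2 + (-8 + 4)*5)² + 29) = -473*((2 - 4*5)² + 29) = -473*((2 - 20)² + 29) = -473*((-18)² + 29) = -473*(324 + 29) = -473*353 = -166969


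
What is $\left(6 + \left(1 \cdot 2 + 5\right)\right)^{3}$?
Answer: $2197$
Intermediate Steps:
$\left(6 + \left(1 \cdot 2 + 5\right)\right)^{3} = \left(6 + \left(2 + 5\right)\right)^{3} = \left(6 + 7\right)^{3} = 13^{3} = 2197$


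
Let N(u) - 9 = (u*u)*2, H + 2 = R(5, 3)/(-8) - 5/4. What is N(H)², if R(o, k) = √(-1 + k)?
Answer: 234641/256 + 6279*√2/64 ≈ 1055.3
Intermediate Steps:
H = -13/4 - √2/8 (H = -2 + (√(-1 + 3)/(-8) - 5/4) = -2 + (√2*(-⅛) - 5*¼) = -2 + (-√2/8 - 5/4) = -2 + (-5/4 - √2/8) = -13/4 - √2/8 ≈ -3.4268)
N(u) = 9 + 2*u² (N(u) = 9 + (u*u)*2 = 9 + u²*2 = 9 + 2*u²)
N(H)² = (9 + 2*(-13/4 - √2/8)²)²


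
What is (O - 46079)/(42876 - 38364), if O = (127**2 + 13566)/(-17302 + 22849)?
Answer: -127785259/12514032 ≈ -10.211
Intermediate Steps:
O = 29695/5547 (O = (16129 + 13566)/5547 = 29695*(1/5547) = 29695/5547 ≈ 5.3533)
(O - 46079)/(42876 - 38364) = (29695/5547 - 46079)/(42876 - 38364) = -255570518/5547/4512 = -255570518/5547*1/4512 = -127785259/12514032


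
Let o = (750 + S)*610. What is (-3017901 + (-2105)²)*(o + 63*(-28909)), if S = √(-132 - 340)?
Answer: -1927171878108 + 1724011280*I*√118 ≈ -1.9272e+12 + 1.8728e+10*I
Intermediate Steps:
S = 2*I*√118 (S = √(-472) = 2*I*√118 ≈ 21.726*I)
o = 457500 + 1220*I*√118 (o = (750 + 2*I*√118)*610 = 457500 + 1220*I*√118 ≈ 4.575e+5 + 13253.0*I)
(-3017901 + (-2105)²)*(o + 63*(-28909)) = (-3017901 + (-2105)²)*((457500 + 1220*I*√118) + 63*(-28909)) = (-3017901 + 4431025)*((457500 + 1220*I*√118) - 1821267) = 1413124*(-1363767 + 1220*I*√118) = -1927171878108 + 1724011280*I*√118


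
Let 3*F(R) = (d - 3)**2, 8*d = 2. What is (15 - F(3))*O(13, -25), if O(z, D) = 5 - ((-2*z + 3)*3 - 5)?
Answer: 47321/48 ≈ 985.85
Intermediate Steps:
d = 1/4 (d = (1/8)*2 = 1/4 ≈ 0.25000)
O(z, D) = 1 + 6*z (O(z, D) = 5 - ((3 - 2*z)*3 - 5) = 5 - ((9 - 6*z) - 5) = 5 - (4 - 6*z) = 5 + (-4 + 6*z) = 1 + 6*z)
F(R) = 121/48 (F(R) = (1/4 - 3)**2/3 = (-11/4)**2/3 = (1/3)*(121/16) = 121/48)
(15 - F(3))*O(13, -25) = (15 - 1*121/48)*(1 + 6*13) = (15 - 121/48)*(1 + 78) = (599/48)*79 = 47321/48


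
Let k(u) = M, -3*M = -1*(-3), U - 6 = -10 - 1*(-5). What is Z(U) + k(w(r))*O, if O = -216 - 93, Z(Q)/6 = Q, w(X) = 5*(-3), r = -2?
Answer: 315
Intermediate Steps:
U = 1 (U = 6 + (-10 - 1*(-5)) = 6 + (-10 + 5) = 6 - 5 = 1)
w(X) = -15
Z(Q) = 6*Q
M = -1 (M = -(-1)*(-3)/3 = -⅓*3 = -1)
k(u) = -1
O = -309
Z(U) + k(w(r))*O = 6*1 - 1*(-309) = 6 + 309 = 315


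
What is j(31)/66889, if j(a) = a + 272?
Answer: 303/66889 ≈ 0.0045299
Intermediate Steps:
j(a) = 272 + a
j(31)/66889 = (272 + 31)/66889 = 303*(1/66889) = 303/66889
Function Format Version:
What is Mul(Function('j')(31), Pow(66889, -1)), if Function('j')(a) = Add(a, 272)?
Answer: Rational(303, 66889) ≈ 0.0045299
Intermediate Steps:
Function('j')(a) = Add(272, a)
Mul(Function('j')(31), Pow(66889, -1)) = Mul(Add(272, 31), Pow(66889, -1)) = Mul(303, Rational(1, 66889)) = Rational(303, 66889)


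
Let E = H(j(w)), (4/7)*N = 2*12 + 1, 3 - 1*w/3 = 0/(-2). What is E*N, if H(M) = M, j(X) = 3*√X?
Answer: 1575/4 ≈ 393.75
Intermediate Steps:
w = 9 (w = 9 - 0/(-2) = 9 - 0*(-1)/2 = 9 - 3*0 = 9 + 0 = 9)
N = 175/4 (N = 7*(2*12 + 1)/4 = 7*(24 + 1)/4 = (7/4)*25 = 175/4 ≈ 43.750)
E = 9 (E = 3*√9 = 3*3 = 9)
E*N = 9*(175/4) = 1575/4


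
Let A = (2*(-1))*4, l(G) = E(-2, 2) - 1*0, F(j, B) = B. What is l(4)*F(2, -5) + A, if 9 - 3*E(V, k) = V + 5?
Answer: -18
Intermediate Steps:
E(V, k) = 4/3 - V/3 (E(V, k) = 3 - (V + 5)/3 = 3 - (5 + V)/3 = 3 + (-5/3 - V/3) = 4/3 - V/3)
l(G) = 2 (l(G) = (4/3 - ⅓*(-2)) - 1*0 = (4/3 + ⅔) + 0 = 2 + 0 = 2)
A = -8 (A = -2*4 = -8)
l(4)*F(2, -5) + A = 2*(-5) - 8 = -10 - 8 = -18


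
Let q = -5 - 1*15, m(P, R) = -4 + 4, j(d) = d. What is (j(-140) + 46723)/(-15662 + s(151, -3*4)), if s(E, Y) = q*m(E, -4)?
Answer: -46583/15662 ≈ -2.9743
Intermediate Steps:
m(P, R) = 0
q = -20 (q = -5 - 15 = -20)
s(E, Y) = 0 (s(E, Y) = -20*0 = 0)
(j(-140) + 46723)/(-15662 + s(151, -3*4)) = (-140 + 46723)/(-15662 + 0) = 46583/(-15662) = 46583*(-1/15662) = -46583/15662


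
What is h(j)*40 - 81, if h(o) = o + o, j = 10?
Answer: 719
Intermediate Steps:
h(o) = 2*o
h(j)*40 - 81 = (2*10)*40 - 81 = 20*40 - 81 = 800 - 81 = 719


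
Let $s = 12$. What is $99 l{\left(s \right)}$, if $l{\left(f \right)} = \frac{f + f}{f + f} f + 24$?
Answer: $3564$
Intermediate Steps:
$l{\left(f \right)} = 24 + f$ ($l{\left(f \right)} = \frac{2 f}{2 f} f + 24 = 2 f \frac{1}{2 f} f + 24 = 1 f + 24 = f + 24 = 24 + f$)
$99 l{\left(s \right)} = 99 \left(24 + 12\right) = 99 \cdot 36 = 3564$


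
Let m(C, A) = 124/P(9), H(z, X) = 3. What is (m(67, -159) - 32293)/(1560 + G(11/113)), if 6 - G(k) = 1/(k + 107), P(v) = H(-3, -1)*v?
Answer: -3516788758/170564571 ≈ -20.619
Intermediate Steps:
P(v) = 3*v
G(k) = 6 - 1/(107 + k) (G(k) = 6 - 1/(k + 107) = 6 - 1/(107 + k))
m(C, A) = 124/27 (m(C, A) = 124/((3*9)) = 124/27)
(m(67, -159) - 32293)/(1560 + G(11/113)) = (124/27 - 32293)/(1560 + (641 + 6*(11/113))/(107 + 11/113)) = -871787/(27*(1560 + (641 + 6*(11*(1/113)))/(107 + 11*(1/113)))) = -871787/(27*(1560 + (641 + 6*(11/113))/(107 + 11/113))) = -871787/(27*(1560 + (641 + 66/113)/(12102/113))) = -871787/(27*(1560 + (113/12102)*(72499/113))) = -871787/(27*(1560 + 72499/12102)) = -871787/(27*18951619/12102) = -871787/27*12102/18951619 = -3516788758/170564571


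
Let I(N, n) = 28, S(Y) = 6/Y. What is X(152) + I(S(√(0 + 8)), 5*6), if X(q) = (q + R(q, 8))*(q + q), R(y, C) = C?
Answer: 48668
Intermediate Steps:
X(q) = 2*q*(8 + q) (X(q) = (q + 8)*(q + q) = (8 + q)*(2*q) = 2*q*(8 + q))
X(152) + I(S(√(0 + 8)), 5*6) = 2*152*(8 + 152) + 28 = 2*152*160 + 28 = 48640 + 28 = 48668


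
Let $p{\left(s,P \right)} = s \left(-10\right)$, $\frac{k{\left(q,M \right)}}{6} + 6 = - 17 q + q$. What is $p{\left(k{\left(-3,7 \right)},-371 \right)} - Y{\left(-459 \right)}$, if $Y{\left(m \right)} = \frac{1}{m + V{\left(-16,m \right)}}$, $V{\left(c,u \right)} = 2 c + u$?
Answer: $- \frac{2393999}{950} \approx -2520.0$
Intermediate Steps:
$V{\left(c,u \right)} = u + 2 c$
$k{\left(q,M \right)} = -36 - 96 q$ ($k{\left(q,M \right)} = -36 + 6 \left(- 17 q + q\right) = -36 + 6 \left(- 16 q\right) = -36 - 96 q$)
$p{\left(s,P \right)} = - 10 s$
$Y{\left(m \right)} = \frac{1}{-32 + 2 m}$ ($Y{\left(m \right)} = \frac{1}{m + \left(m + 2 \left(-16\right)\right)} = \frac{1}{m + \left(m - 32\right)} = \frac{1}{m + \left(-32 + m\right)} = \frac{1}{-32 + 2 m}$)
$p{\left(k{\left(-3,7 \right)},-371 \right)} - Y{\left(-459 \right)} = - 10 \left(-36 - -288\right) - \frac{1}{2 \left(-16 - 459\right)} = - 10 \left(-36 + 288\right) - \frac{1}{2 \left(-475\right)} = \left(-10\right) 252 - \frac{1}{2} \left(- \frac{1}{475}\right) = -2520 - - \frac{1}{950} = -2520 + \frac{1}{950} = - \frac{2393999}{950}$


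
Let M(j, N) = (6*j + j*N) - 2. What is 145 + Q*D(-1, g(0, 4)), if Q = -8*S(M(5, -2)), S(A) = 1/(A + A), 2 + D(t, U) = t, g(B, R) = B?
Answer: 437/3 ≈ 145.67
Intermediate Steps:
M(j, N) = -2 + 6*j + N*j (M(j, N) = (6*j + N*j) - 2 = -2 + 6*j + N*j)
D(t, U) = -2 + t
S(A) = 1/(2*A)
Q = -2/9 (Q = -4/(-2 + 6*5 - 2*5) = -4/(-2 + 30 - 10) = -4/18 = -8*1/36 = -2/9 ≈ -0.22222)
145 + Q*D(-1, g(0, 4)) = 145 - 2*(-2 - 1)/9 = 145 - 2/9*(-3) = 145 + ⅔ = 437/3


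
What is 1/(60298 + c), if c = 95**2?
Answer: 1/69323 ≈ 1.4425e-5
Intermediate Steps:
c = 9025
1/(60298 + c) = 1/(60298 + 9025) = 1/69323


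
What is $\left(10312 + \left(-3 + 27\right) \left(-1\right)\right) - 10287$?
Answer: $1$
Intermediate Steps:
$\left(10312 + \left(-3 + 27\right) \left(-1\right)\right) - 10287 = \left(10312 + 24 \left(-1\right)\right) - 10287 = \left(10312 - 24\right) - 10287 = 10288 - 10287 = 1$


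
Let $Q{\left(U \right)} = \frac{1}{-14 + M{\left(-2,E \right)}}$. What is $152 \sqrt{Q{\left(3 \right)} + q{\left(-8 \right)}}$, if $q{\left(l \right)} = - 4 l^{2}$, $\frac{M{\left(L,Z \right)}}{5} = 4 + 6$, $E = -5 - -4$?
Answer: $\frac{76 i \sqrt{9215}}{3} \approx 2431.9 i$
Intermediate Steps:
$E = -1$ ($E = -5 + 4 = -1$)
$M{\left(L,Z \right)} = 50$ ($M{\left(L,Z \right)} = 5 \left(4 + 6\right) = 5 \cdot 10 = 50$)
$Q{\left(U \right)} = \frac{1}{36}$ ($Q{\left(U \right)} = \frac{1}{-14 + 50} = \frac{1}{36}$)
$152 \sqrt{Q{\left(3 \right)} + q{\left(-8 \right)}} = 152 \sqrt{\frac{1}{36} - 4 \left(-8\right)^{2}} = 152 \sqrt{\frac{1}{36} - 256} = 152 \sqrt{- \frac{9215}{36}} = 152 \frac{i \sqrt{9215}}{6} = \frac{76 i \sqrt{9215}}{3}$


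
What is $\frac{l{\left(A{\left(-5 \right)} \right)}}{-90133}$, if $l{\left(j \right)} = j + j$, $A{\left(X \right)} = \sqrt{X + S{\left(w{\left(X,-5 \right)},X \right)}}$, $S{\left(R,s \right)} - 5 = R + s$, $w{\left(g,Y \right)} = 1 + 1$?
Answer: $- \frac{2 i \sqrt{3}}{90133} \approx - 3.8433 \cdot 10^{-5} i$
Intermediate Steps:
$w{\left(g,Y \right)} = 2$
$S{\left(R,s \right)} = 5 + R + s$ ($S{\left(R,s \right)} = 5 + \left(R + s\right) = 5 + R + s$)
$A{\left(X \right)} = \sqrt{7 + 2 X}$ ($A{\left(X \right)} = \sqrt{X + \left(5 + 2 + X\right)} = \sqrt{X + \left(7 + X\right)} = \sqrt{7 + 2 X}$)
$l{\left(j \right)} = 2 j$
$\frac{l{\left(A{\left(-5 \right)} \right)}}{-90133} = \frac{2 \sqrt{7 + 2 \left(-5\right)}}{-90133} = 2 \sqrt{7 - 10} \left(- \frac{1}{90133}\right) = 2 \sqrt{-3} \left(- \frac{1}{90133}\right) = 2 i \sqrt{3} \left(- \frac{1}{90133}\right) = - \frac{2 i \sqrt{3}}{90133}$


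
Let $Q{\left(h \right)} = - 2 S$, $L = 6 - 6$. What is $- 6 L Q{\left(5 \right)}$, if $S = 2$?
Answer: $0$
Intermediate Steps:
$L = 0$ ($L = 6 - 6 = 0$)
$Q{\left(h \right)} = -4$ ($Q{\left(h \right)} = \left(-2\right) 2 = -4$)
$- 6 L Q{\left(5 \right)} = \left(-6\right) 0 \left(-4\right) = 0 \left(-4\right) = 0$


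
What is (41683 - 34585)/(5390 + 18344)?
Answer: 3549/11867 ≈ 0.29906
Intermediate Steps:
(41683 - 34585)/(5390 + 18344) = 7098/23734 = 7098*(1/23734) = 3549/11867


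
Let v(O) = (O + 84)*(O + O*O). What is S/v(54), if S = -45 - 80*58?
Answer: -937/81972 ≈ -0.011431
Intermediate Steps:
v(O) = (84 + O)*(O + O²)
S = -4685 (S = -45 - 4640 = -4685)
S/v(54) = -4685*1/(54*(84 + 54² + 85*54)) = -4685*1/(54*(84 + 2916 + 4590)) = -4685/(54*7590) = -4685/409860 = -4685*1/409860 = -937/81972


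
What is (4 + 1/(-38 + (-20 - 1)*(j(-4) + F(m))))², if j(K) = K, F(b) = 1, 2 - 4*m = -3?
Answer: 10201/625 ≈ 16.322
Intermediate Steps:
m = 5/4 (m = ½ - ¼*(-3) = ½ + ¾ = 5/4 ≈ 1.2500)
(4 + 1/(-38 + (-20 - 1)*(j(-4) + F(m))))² = (4 + 1/(-38 + (-20 - 1)*(-4 + 1)))² = (4 + 1/(-38 - 21*(-3)))² = (4 + 1/(-38 + 63))² = (4 + 1/25)² = (101/25)² = 10201/625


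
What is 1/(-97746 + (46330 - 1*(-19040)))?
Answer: -1/32376 ≈ -3.0887e-5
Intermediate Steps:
1/(-97746 + (46330 - 1*(-19040))) = 1/(-97746 + (46330 + 19040)) = 1/(-97746 + 65370) = 1/(-32376) = -1/32376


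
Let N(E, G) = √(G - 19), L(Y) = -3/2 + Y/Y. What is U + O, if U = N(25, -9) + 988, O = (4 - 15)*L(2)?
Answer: 1987/2 + 2*I*√7 ≈ 993.5 + 5.2915*I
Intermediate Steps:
L(Y) = -½ (L(Y) = -3*½ + 1 = -3/2 + 1 = -½)
N(E, G) = √(-19 + G)
O = 11/2 (O = (4 - 15)*(-½) = -11*(-½) = 11/2 ≈ 5.5000)
U = 988 + 2*I*√7 (U = √(-19 - 9) + 988 = √(-28) + 988 = 2*I*√7 + 988 = 988 + 2*I*√7 ≈ 988.0 + 5.2915*I)
U + O = (988 + 2*I*√7) + 11/2 = 1987/2 + 2*I*√7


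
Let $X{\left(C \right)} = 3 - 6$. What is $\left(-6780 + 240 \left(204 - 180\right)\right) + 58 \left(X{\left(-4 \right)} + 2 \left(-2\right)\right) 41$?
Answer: $-17666$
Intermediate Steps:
$X{\left(C \right)} = -3$ ($X{\left(C \right)} = 3 - 6 = -3$)
$\left(-6780 + 240 \left(204 - 180\right)\right) + 58 \left(X{\left(-4 \right)} + 2 \left(-2\right)\right) 41 = \left(-6780 + 240 \left(204 - 180\right)\right) + 58 \left(-3 + 2 \left(-2\right)\right) 41 = \left(-6780 + 240 \cdot 24\right) + 58 \left(-3 - 4\right) 41 = \left(-6780 + 5760\right) + 58 \left(-7\right) 41 = -1020 - 16646 = -17666$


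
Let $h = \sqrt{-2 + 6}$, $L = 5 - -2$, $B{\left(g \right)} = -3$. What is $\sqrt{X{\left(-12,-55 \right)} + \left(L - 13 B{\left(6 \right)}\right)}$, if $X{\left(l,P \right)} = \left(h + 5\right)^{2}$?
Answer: $\sqrt{95} \approx 9.7468$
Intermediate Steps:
$L = 7$ ($L = 5 + 2 = 7$)
$h = 2$ ($h = \sqrt{4} = 2$)
$X{\left(l,P \right)} = 49$ ($X{\left(l,P \right)} = \left(2 + 5\right)^{2} = 7^{2} = 49$)
$\sqrt{X{\left(-12,-55 \right)} + \left(L - 13 B{\left(6 \right)}\right)} = \sqrt{49 + \left(7 - -39\right)} = \sqrt{49 + \left(7 + 39\right)} = \sqrt{49 + 46} = \sqrt{95}$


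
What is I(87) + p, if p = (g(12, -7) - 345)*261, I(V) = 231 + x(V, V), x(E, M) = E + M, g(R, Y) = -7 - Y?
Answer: -89640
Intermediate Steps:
I(V) = 231 + 2*V (I(V) = 231 + (V + V) = 231 + 2*V)
p = -90045 (p = ((-7 - 1*(-7)) - 345)*261 = ((-7 + 7) - 345)*261 = (0 - 345)*261 = -345*261 = -90045)
I(87) + p = (231 + 2*87) - 90045 = (231 + 174) - 90045 = 405 - 90045 = -89640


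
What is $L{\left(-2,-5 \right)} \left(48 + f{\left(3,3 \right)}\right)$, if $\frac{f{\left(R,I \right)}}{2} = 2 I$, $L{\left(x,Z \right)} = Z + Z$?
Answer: $-600$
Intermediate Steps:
$L{\left(x,Z \right)} = 2 Z$
$f{\left(R,I \right)} = 4 I$ ($f{\left(R,I \right)} = 2 \cdot 2 I = 4 I$)
$L{\left(-2,-5 \right)} \left(48 + f{\left(3,3 \right)}\right) = 2 \left(-5\right) \left(48 + 4 \cdot 3\right) = - 10 \left(48 + 12\right) = \left(-10\right) 60 = -600$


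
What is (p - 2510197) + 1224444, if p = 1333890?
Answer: 48137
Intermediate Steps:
(p - 2510197) + 1224444 = (1333890 - 2510197) + 1224444 = -1176307 + 1224444 = 48137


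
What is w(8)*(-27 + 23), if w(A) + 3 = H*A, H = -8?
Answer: 268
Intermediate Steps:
w(A) = -3 - 8*A
w(8)*(-27 + 23) = (-3 - 8*8)*(-27 + 23) = (-3 - 64)*(-4) = -67*(-4) = 268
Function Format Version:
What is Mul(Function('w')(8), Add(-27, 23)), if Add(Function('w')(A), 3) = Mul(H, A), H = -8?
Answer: 268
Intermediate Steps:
Function('w')(A) = Add(-3, Mul(-8, A))
Mul(Function('w')(8), Add(-27, 23)) = Mul(Add(-3, Mul(-8, 8)), Add(-27, 23)) = Mul(Add(-3, -64), -4) = Mul(-67, -4) = 268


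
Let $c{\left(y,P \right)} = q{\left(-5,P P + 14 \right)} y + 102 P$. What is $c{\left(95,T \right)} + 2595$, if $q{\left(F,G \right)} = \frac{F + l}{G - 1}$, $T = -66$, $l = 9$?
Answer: $- \frac{18074173}{4369} \approx -4136.9$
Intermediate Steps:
$q{\left(F,G \right)} = \frac{9 + F}{-1 + G}$ ($q{\left(F,G \right)} = \frac{F + 9}{G - 1} = \frac{9 + F}{-1 + G}$)
$c{\left(y,P \right)} = 102 P + \frac{4 y}{13 + P^{2}}$ ($c{\left(y,P \right)} = \frac{9 - 5}{-1 + \left(P P + 14\right)} y + 102 P = \frac{1}{-1 + \left(P^{2} + 14\right)} 4 y + 102 P = \frac{1}{-1 + \left(14 + P^{2}\right)} 4 y + 102 P = \frac{1}{13 + P^{2}} \cdot 4 y + 102 P = \frac{4}{13 + P^{2}} y + 102 P = \frac{4 y}{13 + P^{2}} + 102 P = 102 P + \frac{4 y}{13 + P^{2}}$)
$c{\left(95,T \right)} + 2595 = \frac{2 \left(2 \cdot 95 + 51 \left(-66\right) \left(13 + \left(-66\right)^{2}\right)\right)}{13 + \left(-66\right)^{2}} + 2595 = \frac{2 \left(190 + 51 \left(-66\right) \left(13 + 4356\right)\right)}{13 + 4356} + 2595 = \frac{2 \left(190 + 51 \left(-66\right) 4369\right)}{4369} + 2595 = 2 \cdot \frac{1}{4369} \left(190 - 14706054\right) + 2595 = 2 \cdot \frac{1}{4369} \left(-14705864\right) + 2595 = - \frac{29411728}{4369} + 2595 = - \frac{18074173}{4369}$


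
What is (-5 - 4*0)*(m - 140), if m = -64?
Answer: 1020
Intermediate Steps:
(-5 - 4*0)*(m - 140) = (-5 - 4*0)*(-64 - 140) = (-5 + 0)*(-204) = -5*(-204) = 1020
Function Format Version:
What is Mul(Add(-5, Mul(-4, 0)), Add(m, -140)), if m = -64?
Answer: 1020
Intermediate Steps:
Mul(Add(-5, Mul(-4, 0)), Add(m, -140)) = Mul(Add(-5, Mul(-4, 0)), Add(-64, -140)) = Mul(Add(-5, 0), -204) = Mul(-5, -204) = 1020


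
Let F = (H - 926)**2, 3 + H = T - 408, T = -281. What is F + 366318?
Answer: 2984242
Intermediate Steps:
H = -692 (H = -3 + (-281 - 408) = -3 - 689 = -692)
F = 2617924 (F = (-692 - 926)**2 = (-1618)**2 = 2617924)
F + 366318 = 2617924 + 366318 = 2984242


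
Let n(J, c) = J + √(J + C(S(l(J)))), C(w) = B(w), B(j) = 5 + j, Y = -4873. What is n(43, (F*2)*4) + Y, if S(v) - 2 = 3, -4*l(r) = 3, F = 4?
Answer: -4830 + √53 ≈ -4822.7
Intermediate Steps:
l(r) = -¾ (l(r) = -¼*3 = -¾)
S(v) = 5 (S(v) = 2 + 3 = 5)
C(w) = 5 + w
n(J, c) = J + √(10 + J) (n(J, c) = J + √(J + (5 + 5)) = J + √(J + 10) = J + √(10 + J))
n(43, (F*2)*4) + Y = (43 + √(10 + 43)) - 4873 = (43 + √53) - 4873 = -4830 + √53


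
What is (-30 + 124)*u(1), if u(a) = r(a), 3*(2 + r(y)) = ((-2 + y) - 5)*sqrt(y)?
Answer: -376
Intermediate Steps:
r(y) = -2 + sqrt(y)*(-7 + y)/3 (r(y) = -2 + (((-2 + y) - 5)*sqrt(y))/3 = -2 + ((-7 + y)*sqrt(y))/3 = -2 + (sqrt(y)*(-7 + y))/3 = -2 + sqrt(y)*(-7 + y)/3)
u(a) = -2 - 7*sqrt(a)/3 + a**(3/2)/3
(-30 + 124)*u(1) = (-30 + 124)*(-2 - 7*sqrt(1)/3 + 1**(3/2)/3) = 94*(-2 - 7/3*1 + (1/3)*1) = 94*(-2 - 7/3 + 1/3) = 94*(-4) = -376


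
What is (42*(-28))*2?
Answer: -2352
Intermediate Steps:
(42*(-28))*2 = -1176*2 = -2352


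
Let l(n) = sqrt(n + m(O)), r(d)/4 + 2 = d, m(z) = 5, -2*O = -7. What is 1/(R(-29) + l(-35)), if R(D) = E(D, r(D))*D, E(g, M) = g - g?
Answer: -I*sqrt(30)/30 ≈ -0.18257*I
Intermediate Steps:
O = 7/2 (O = -1/2*(-7) = 7/2 ≈ 3.5000)
r(d) = -8 + 4*d
E(g, M) = 0
l(n) = sqrt(5 + n) (l(n) = sqrt(n + 5) = sqrt(5 + n))
R(D) = 0 (R(D) = 0*D = 0)
1/(R(-29) + l(-35)) = 1/(0 + sqrt(5 - 35)) = 1/(0 + sqrt(-30)) = 1/(0 + I*sqrt(30)) = 1/(I*sqrt(30)) = -I*sqrt(30)/30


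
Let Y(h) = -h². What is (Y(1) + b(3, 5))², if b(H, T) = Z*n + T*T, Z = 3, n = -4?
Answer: 144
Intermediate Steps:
b(H, T) = -12 + T² (b(H, T) = 3*(-4) + T*T = -12 + T²)
(Y(1) + b(3, 5))² = (-1*1² + (-12 + 5²))² = (-1*1 + (-12 + 25))² = (-1 + 13)² = 12² = 144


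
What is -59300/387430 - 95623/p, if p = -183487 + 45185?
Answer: 2884591029/5358234386 ≈ 0.53835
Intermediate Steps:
p = -138302
-59300/387430 - 95623/p = -59300/387430 - 95623/(-138302) = -59300*1/387430 - 95623*(-1/138302) = -5930/38743 + 95623/138302 = 2884591029/5358234386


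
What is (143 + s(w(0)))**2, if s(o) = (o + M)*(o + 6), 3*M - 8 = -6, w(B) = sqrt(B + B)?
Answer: 21609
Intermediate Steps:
w(B) = sqrt(2)*sqrt(B) (w(B) = sqrt(2*B) = sqrt(2)*sqrt(B))
M = 2/3 (M = 8/3 + (1/3)*(-6) = 8/3 - 2 = 2/3 ≈ 0.66667)
s(o) = (6 + o)*(2/3 + o) (s(o) = (o + 2/3)*(o + 6) = (2/3 + o)*(6 + o) = (6 + o)*(2/3 + o))
(143 + s(w(0)))**2 = (143 + (4 + (sqrt(2)*sqrt(0))**2 + 20*(sqrt(2)*sqrt(0))/3))**2 = (143 + (4 + (sqrt(2)*0)**2 + 20*(sqrt(2)*0)/3))**2 = (143 + (4 + 0**2 + (20/3)*0))**2 = (143 + (4 + 0 + 0))**2 = (143 + 4)**2 = 147**2 = 21609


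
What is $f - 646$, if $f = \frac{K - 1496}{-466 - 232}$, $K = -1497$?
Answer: $- \frac{447915}{698} \approx -641.71$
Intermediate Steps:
$f = \frac{2993}{698}$ ($f = \frac{-1497 - 1496}{-466 - 232} = \frac{-1497 - 1496}{-698} = \left(-2993\right) \left(- \frac{1}{698}\right) = \frac{2993}{698} \approx 4.288$)
$f - 646 = \frac{2993}{698} - 646 = - \frac{447915}{698}$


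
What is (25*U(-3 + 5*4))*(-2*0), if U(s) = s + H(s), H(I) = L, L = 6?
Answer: 0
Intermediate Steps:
H(I) = 6
U(s) = 6 + s (U(s) = s + 6 = 6 + s)
(25*U(-3 + 5*4))*(-2*0) = (25*(6 + (-3 + 5*4)))*(-2*0) = (25*(6 + (-3 + 20)))*0 = (25*(6 + 17))*0 = (25*23)*0 = 575*0 = 0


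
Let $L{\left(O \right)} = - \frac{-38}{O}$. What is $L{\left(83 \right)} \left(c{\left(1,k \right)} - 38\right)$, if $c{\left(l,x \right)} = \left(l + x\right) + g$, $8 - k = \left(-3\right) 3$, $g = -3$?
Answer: $- \frac{874}{83} \approx -10.53$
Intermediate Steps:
$k = 17$ ($k = 8 - \left(-3\right) 3 = 8 - -9 = 8 + 9 = 17$)
$c{\left(l,x \right)} = -3 + l + x$ ($c{\left(l,x \right)} = \left(l + x\right) - 3 = -3 + l + x$)
$L{\left(O \right)} = \frac{38}{O}$
$L{\left(83 \right)} \left(c{\left(1,k \right)} - 38\right) = \frac{38}{83} \left(\left(-3 + 1 + 17\right) - 38\right) = 38 \cdot \frac{1}{83} \left(15 - 38\right) = \frac{38}{83} \left(-23\right) = - \frac{874}{83}$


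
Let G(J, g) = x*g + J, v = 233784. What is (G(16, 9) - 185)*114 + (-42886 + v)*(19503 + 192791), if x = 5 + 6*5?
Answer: 40526516656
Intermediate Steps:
x = 35 (x = 5 + 30 = 35)
G(J, g) = J + 35*g (G(J, g) = 35*g + J = J + 35*g)
(G(16, 9) - 185)*114 + (-42886 + v)*(19503 + 192791) = ((16 + 35*9) - 185)*114 + (-42886 + 233784)*(19503 + 192791) = ((16 + 315) - 185)*114 + 190898*212294 = (331 - 185)*114 + 40526500012 = 146*114 + 40526500012 = 16644 + 40526500012 = 40526516656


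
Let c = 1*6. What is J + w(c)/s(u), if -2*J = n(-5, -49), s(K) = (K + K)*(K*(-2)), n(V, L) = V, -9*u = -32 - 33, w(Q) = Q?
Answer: 10441/4225 ≈ 2.4712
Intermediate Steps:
c = 6
u = 65/9 (u = -(-32 - 33)/9 = -1/9*(-65) = 65/9 ≈ 7.2222)
s(K) = -4*K**2 (s(K) = (2*K)*(-2*K) = -4*K**2)
J = 5/2 (J = -1/2*(-5) = 5/2 ≈ 2.5000)
J + w(c)/s(u) = 5/2 + 6/((-4*(65/9)**2)) = 5/2 + 6/((-4*4225/81)) = 5/2 + 6/(-16900/81) = 5/2 + 6*(-81/16900) = 5/2 - 243/8450 = 10441/4225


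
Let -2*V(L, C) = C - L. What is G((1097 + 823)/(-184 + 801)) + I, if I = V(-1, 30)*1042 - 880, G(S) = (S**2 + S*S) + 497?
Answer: -6286939126/380689 ≈ -16515.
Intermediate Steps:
V(L, C) = L/2 - C/2 (V(L, C) = -(C - L)/2 = L/2 - C/2)
G(S) = 497 + 2*S**2 (G(S) = (S**2 + S**2) + 497 = 2*S**2 + 497 = 497 + 2*S**2)
I = -17031 (I = ((1/2)*(-1) - 1/2*30)*1042 - 880 = (-1/2 - 15)*1042 - 880 = -31/2*1042 - 880 = -16151 - 880 = -17031)
G((1097 + 823)/(-184 + 801)) + I = (497 + 2*((1097 + 823)/(-184 + 801))**2) - 17031 = (497 + 2*(1920/617)**2) - 17031 = (497 + 2*(3686400/380689)) - 17031 = (497 + 7372800/380689) - 17031 = 196575233/380689 - 17031 = -6286939126/380689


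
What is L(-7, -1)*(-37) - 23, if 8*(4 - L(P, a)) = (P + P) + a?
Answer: -1923/8 ≈ -240.38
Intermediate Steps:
L(P, a) = 4 - P/4 - a/8 (L(P, a) = 4 - ((P + P) + a)/8 = 4 - (2*P + a)/8 = 4 - (a + 2*P)/8 = 4 + (-P/4 - a/8) = 4 - P/4 - a/8)
L(-7, -1)*(-37) - 23 = (4 - 1/4*(-7) - 1/8*(-1))*(-37) - 23 = (4 + 7/4 + 1/8)*(-37) - 23 = (47/8)*(-37) - 23 = -1739/8 - 23 = -1923/8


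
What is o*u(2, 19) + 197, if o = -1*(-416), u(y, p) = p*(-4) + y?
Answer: -30587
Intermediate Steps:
u(y, p) = y - 4*p (u(y, p) = -4*p + y = y - 4*p)
o = 416
o*u(2, 19) + 197 = 416*(2 - 4*19) + 197 = 416*(2 - 76) + 197 = 416*(-74) + 197 = -30784 + 197 = -30587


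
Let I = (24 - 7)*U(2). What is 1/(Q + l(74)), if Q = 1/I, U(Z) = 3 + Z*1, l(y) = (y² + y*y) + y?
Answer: 85/937211 ≈ 9.0695e-5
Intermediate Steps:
l(y) = y + 2*y² (l(y) = (y² + y²) + y = 2*y² + y = y + 2*y²)
U(Z) = 3 + Z
I = 85 (I = (24 - 7)*(3 + 2) = 17*5 = 85)
Q = 1/85 ≈ 0.011765
1/(Q + l(74)) = 1/(1/85 + 74*(1 + 2*74)) = 1/(1/85 + 74*(1 + 148)) = 1/(1/85 + 74*149) = 1/(1/85 + 11026) = 1/(937211/85) = 85/937211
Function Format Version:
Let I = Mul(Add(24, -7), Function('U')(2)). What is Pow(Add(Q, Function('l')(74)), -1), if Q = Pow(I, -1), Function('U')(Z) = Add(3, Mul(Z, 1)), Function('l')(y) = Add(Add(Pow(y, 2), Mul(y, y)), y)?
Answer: Rational(85, 937211) ≈ 9.0695e-5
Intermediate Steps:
Function('l')(y) = Add(y, Mul(2, Pow(y, 2))) (Function('l')(y) = Add(Add(Pow(y, 2), Pow(y, 2)), y) = Add(Mul(2, Pow(y, 2)), y) = Add(y, Mul(2, Pow(y, 2))))
Function('U')(Z) = Add(3, Z)
I = 85 (I = Mul(Add(24, -7), Add(3, 2)) = Mul(17, 5) = 85)
Q = Rational(1, 85) (Q = Pow(85, -1) = Rational(1, 85) ≈ 0.011765)
Pow(Add(Q, Function('l')(74)), -1) = Pow(Add(Rational(1, 85), Mul(74, Add(1, Mul(2, 74)))), -1) = Pow(Add(Rational(1, 85), Mul(74, Add(1, 148))), -1) = Pow(Add(Rational(1, 85), Mul(74, 149)), -1) = Pow(Add(Rational(1, 85), 11026), -1) = Pow(Rational(937211, 85), -1) = Rational(85, 937211)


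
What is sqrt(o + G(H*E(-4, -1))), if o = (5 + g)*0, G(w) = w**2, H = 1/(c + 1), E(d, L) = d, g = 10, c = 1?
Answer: 2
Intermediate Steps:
H = 1/2 (H = 1/(1 + 1) = 1/2 ≈ 0.50000)
o = 0 (o = (5 + 10)*0 = 15*0 = 0)
sqrt(o + G(H*E(-4, -1))) = sqrt(0 + ((1/2)*(-4))**2) = sqrt(0 + (-2)**2) = sqrt(0 + 4) = sqrt(4) = 2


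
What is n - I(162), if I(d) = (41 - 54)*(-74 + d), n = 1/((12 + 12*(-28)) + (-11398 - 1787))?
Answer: 15454295/13509 ≈ 1144.0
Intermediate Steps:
n = -1/13509 (n = 1/((12 - 336) - 13185) = 1/(-324 - 13185) = 1/(-13509) = -1/13509 ≈ -7.4025e-5)
I(d) = 962 - 13*d (I(d) = -13*(-74 + d) = 962 - 13*d)
n - I(162) = -1/13509 - (962 - 13*162) = -1/13509 - (962 - 2106) = -1/13509 - 1*(-1144) = -1/13509 + 1144 = 15454295/13509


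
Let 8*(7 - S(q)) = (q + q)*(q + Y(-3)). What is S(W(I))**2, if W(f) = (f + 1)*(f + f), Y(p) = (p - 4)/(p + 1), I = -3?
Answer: 6241/4 ≈ 1560.3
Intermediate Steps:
Y(p) = (-4 + p)/(1 + p)
W(f) = 2*f*(1 + f) (W(f) = (1 + f)*(2*f) = 2*f*(1 + f))
S(q) = 7 - q*(7/2 + q)/4 (S(q) = 7 - (q + q)*(q + (-4 - 3)/(1 - 3))/8 = 7 - 2*q*(q - 7/(-2))/8 = 7 - 2*q*(q - 1/2*(-7))/8 = 7 - 2*q*(q + 7/2)/8 = 7 - 2*q*(7/2 + q)/8 = 7 - q*(7/2 + q)/4)
S(W(I))**2 = (7 - 7*(-3)*(1 - 3)/4 - 36*(1 - 3)**2/4)**2 = (7 - 7*(-3)*(-2)/4 - (2*(-3)*(-2))**2/4)**2 = (7 - 7/8*12 - 1/4*12**2)**2 = (7 - 21/2 - 1/4*144)**2 = (7 - 21/2 - 36)**2 = (-79/2)**2 = 6241/4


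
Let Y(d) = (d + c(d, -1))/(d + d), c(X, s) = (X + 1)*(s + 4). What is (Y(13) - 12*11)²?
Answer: 11404129/676 ≈ 16870.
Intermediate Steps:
c(X, s) = (1 + X)*(4 + s)
Y(d) = (3 + 4*d)/(2*d) (Y(d) = (d + (4 - 1 + 4*d + d*(-1)))/(d + d) = (d + (4 - 1 + 4*d - d))/((2*d)) = (d + (3 + 3*d))*(1/(2*d)) = (3 + 4*d)*(1/(2*d)) = (3 + 4*d)/(2*d))
(Y(13) - 12*11)² = ((2 + (3/2)/13) - 12*11)² = ((2 + (3/2)*(1/13)) - 132)² = ((2 + 3/26) - 132)² = (55/26 - 132)² = (-3377/26)² = 11404129/676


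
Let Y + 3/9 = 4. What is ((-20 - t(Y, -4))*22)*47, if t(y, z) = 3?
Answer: -23782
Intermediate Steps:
Y = 11/3 (Y = -⅓ + 4 = 11/3 ≈ 3.6667)
((-20 - t(Y, -4))*22)*47 = ((-20 - 1*3)*22)*47 = ((-20 - 3)*22)*47 = -23*22*47 = -506*47 = -23782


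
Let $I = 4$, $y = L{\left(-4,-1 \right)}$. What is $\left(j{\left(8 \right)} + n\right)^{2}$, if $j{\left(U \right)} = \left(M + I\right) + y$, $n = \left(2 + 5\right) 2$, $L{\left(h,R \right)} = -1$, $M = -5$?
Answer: $144$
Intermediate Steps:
$y = -1$
$n = 14$ ($n = 7 \cdot 2 = 14$)
$j{\left(U \right)} = -2$ ($j{\left(U \right)} = \left(-5 + 4\right) - 1 = -1 - 1 = -2$)
$\left(j{\left(8 \right)} + n\right)^{2} = \left(-2 + 14\right)^{2} = 12^{2} = 144$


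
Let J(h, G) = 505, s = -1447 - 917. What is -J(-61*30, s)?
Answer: -505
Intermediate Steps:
s = -2364
-J(-61*30, s) = -1*505 = -505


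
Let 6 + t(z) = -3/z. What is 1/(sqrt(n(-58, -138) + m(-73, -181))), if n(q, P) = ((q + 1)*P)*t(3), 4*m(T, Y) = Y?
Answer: -2*I*sqrt(220429)/220429 ≈ -0.0042599*I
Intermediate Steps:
m(T, Y) = Y/4
t(z) = -6 - 3/z
n(q, P) = -7*P*(1 + q) (n(q, P) = ((q + 1)*P)*(-6 - 3/3) = ((1 + q)*P)*(-6 - 3*1/3) = (P*(1 + q))*(-6 - 1) = (P*(1 + q))*(-7) = -7*P*(1 + q))
1/(sqrt(n(-58, -138) + m(-73, -181))) = 1/(sqrt(-7*(-138)*(1 - 58) + (1/4)*(-181))) = 1/(sqrt(-7*(-138)*(-57) - 181/4)) = 1/(sqrt(-55062 - 181/4)) = 1/(sqrt(-220429/4)) = 1/(I*sqrt(220429)/2) = -2*I*sqrt(220429)/220429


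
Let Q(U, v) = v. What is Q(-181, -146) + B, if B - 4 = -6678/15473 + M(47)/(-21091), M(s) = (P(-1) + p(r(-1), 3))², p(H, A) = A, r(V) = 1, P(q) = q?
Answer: -46481335696/326341043 ≈ -142.43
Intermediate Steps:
M(s) = 4 (M(s) = (-1 + 3)² = 2² = 4)
B = 1164456582/326341043 (B = 4 + (-6678/15473 + 4/(-21091)) = 4 + (-6678*1/15473 + 4*(-1/21091)) = 4 + (-6678/15473 - 4/21091) = 4 - 140907590/326341043 = 1164456582/326341043 ≈ 3.5682)
Q(-181, -146) + B = -146 + 1164456582/326341043 = -46481335696/326341043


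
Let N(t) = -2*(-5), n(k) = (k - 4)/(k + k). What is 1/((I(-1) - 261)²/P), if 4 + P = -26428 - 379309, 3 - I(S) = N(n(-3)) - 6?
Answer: -405741/68644 ≈ -5.9108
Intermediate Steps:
n(k) = (-4 + k)/(2*k) (n(k) = (-4 + k)/((2*k)) = (-4 + k)*(1/(2*k)) = (-4 + k)/(2*k))
N(t) = 10
I(S) = -1 (I(S) = 3 - (10 - 6) = 3 - 1*4 = 3 - 4 = -1)
P = -405741 (P = -4 + (-26428 - 379309) = -4 - 405737 = -405741)
1/((I(-1) - 261)²/P) = 1/((-1 - 261)²/(-405741)) = 1/((-262)²*(-1/405741)) = 1/(68644*(-1/405741)) = 1/(-68644/405741) = -405741/68644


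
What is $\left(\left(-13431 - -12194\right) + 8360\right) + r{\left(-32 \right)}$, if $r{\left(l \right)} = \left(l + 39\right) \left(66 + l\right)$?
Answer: $7361$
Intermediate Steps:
$r{\left(l \right)} = \left(39 + l\right) \left(66 + l\right)$
$\left(\left(-13431 - -12194\right) + 8360\right) + r{\left(-32 \right)} = \left(\left(-13431 - -12194\right) + 8360\right) + \left(2574 + \left(-32\right)^{2} + 105 \left(-32\right)\right) = \left(\left(-13431 + 12194\right) + 8360\right) + \left(2574 + 1024 - 3360\right) = \left(-1237 + 8360\right) + 238 = 7123 + 238 = 7361$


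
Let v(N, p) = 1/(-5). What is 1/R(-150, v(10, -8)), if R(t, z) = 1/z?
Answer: -⅕ ≈ -0.20000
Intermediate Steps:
v(N, p) = -⅕
1/R(-150, v(10, -8)) = 1/(1/(-⅕)) = 1/(-5) = -⅕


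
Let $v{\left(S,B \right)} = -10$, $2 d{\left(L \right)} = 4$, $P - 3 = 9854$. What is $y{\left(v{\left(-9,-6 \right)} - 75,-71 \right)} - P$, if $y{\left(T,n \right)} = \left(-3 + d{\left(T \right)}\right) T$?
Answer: $-9772$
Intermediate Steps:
$P = 9857$ ($P = 3 + 9854 = 9857$)
$d{\left(L \right)} = 2$ ($d{\left(L \right)} = \frac{1}{2} \cdot 4 = 2$)
$y{\left(T,n \right)} = - T$ ($y{\left(T,n \right)} = \left(-3 + 2\right) T = - T$)
$y{\left(v{\left(-9,-6 \right)} - 75,-71 \right)} - P = - (-10 - 75) - 9857 = \left(-1\right) \left(-85\right) - 9857 = 85 - 9857 = -9772$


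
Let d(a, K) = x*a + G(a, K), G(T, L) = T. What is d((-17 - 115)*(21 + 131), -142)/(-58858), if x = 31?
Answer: 321024/29429 ≈ 10.908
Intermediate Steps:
d(a, K) = 32*a (d(a, K) = 31*a + a = 32*a)
d((-17 - 115)*(21 + 131), -142)/(-58858) = (32*((-17 - 115)*(21 + 131)))/(-58858) = (32*(-132*152))*(-1/58858) = (32*(-20064))*(-1/58858) = -642048*(-1/58858) = 321024/29429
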